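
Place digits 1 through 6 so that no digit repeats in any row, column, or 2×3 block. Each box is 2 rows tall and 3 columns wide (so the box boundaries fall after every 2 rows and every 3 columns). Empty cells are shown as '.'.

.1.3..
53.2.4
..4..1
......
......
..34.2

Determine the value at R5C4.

R2C3 = 6 (sole candidate).
R2C5 = 1 (sole candidate).
R1C3 = 2 (sole candidate).
R1C1 = 4 (sole candidate).
R4C5 = 4 (hidden single in row 4).
R5C2 = 4 (hidden single in row 5).
R5C1 = 2 (hidden single in row 5).
R4C2 = 2 (hidden single in row 4).
R3C5 = 2 (hidden single in row 3).
R3C1 = 3 (hidden single in row 3).
R4C6 = 3 (hidden single in row 4).
R5C5 = 3 (hidden single in row 5).
R6C1 = 1 (hidden single in row 6).
R4C1 = 6 (sole candidate).
R4C4 = 5 (sole candidate).
R5C3 = 5 (sole candidate).
R5C6 = 6 (sole candidate).
R6C2 = 6 (sole candidate).
R6C5 = 5 (sole candidate).
R1C5 = 6 (sole candidate).
R1C6 = 5 (sole candidate).
R3C2 = 5 (sole candidate).
R3C4 = 6 (sole candidate).
R4C3 = 1 (sole candidate).
R5C4 = 1: row 5 has {2,3,4,5,6}; col 4 has {2,3,4,5,6}; box has {2,3,4,5,6} → only 1 remains.

1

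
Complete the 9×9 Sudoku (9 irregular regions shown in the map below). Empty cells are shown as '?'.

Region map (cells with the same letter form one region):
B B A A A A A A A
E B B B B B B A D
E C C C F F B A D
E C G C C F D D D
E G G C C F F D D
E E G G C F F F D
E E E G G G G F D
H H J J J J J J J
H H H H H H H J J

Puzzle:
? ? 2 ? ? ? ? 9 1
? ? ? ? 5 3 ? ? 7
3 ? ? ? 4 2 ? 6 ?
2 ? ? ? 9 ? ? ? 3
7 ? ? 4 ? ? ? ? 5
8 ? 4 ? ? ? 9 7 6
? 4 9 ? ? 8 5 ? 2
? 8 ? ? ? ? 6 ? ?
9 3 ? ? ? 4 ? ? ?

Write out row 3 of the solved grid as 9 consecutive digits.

315842769

R9C9 = 8 (sole candidate).
R3C9 = 9: row 3 has {2,3,4,6}; col 9 has {1,2,3,5,6,7,8}; region has {2,3,5,6,7} → only 9 remains.
R8C9 = 4 (sole candidate).
R5C2 = 9 (hidden single in row 5).
R2C4 = 9 (hidden single in row 2).
R5C5 = 2 (hidden single in row 5).
R6C4 = 2 (hidden single in row 6).
R6C5 = 3 (hidden single in row 6).
R8C8 = 2 (hidden single in row 8).
R8C6 = 9 (hidden single in row 8).
R9C7 = 2 (hidden single in row 9).
R2C2 = 2 (hidden single in row 2).
R1C1 = 4 (hidden single in column 1).
R8C1 = 5 (hidden single in column 1).
R1C2 = 6 (hidden single in row 1).
R2C8 = 4 (hidden single in row 2).
R2C1 = 6 (hidden single in row 2).
R7C1 = 1 (sole candidate).
R7C8 = 3 (sole candidate).
R6C2 = 5 (sole candidate).
R6C6 = 1 (sole candidate).
R5C6 = 6 (sole candidate).
R5C7 = 8 (sole candidate).
R5C8 = 1 (sole candidate).
R9C8 = 5 (sole candidate).
R2C7 = 1 (sole candidate).
R3C7 = 7: row 3 has {2,3,4,6,9}; col 7 has {1,2,5,6,8,9}; region has {1,2,3,4,5,6,9} → only 7 remains.
R4C6 = 5 (sole candidate).
R4C7 = 4 (sole candidate).
R4C8 = 8 (sole candidate).
R5C3 = 3 (sole candidate).
R1C6 = 7 (sole candidate).
R1C7 = 3 (sole candidate).
R2C3 = 8 (sole candidate).
R3C2 = 1: row 3 has {2,3,4,6,7,9}; col 2 has {2,3,4,5,6,8,9}; region has {2,3,4,9} → only 1 remains.
R3C3 = 5: row 3 has {1,2,3,4,6,7,9}; col 3 has {2,3,4,8,9}; region has {1,2,3,4,9} → only 5 remains.
R3C4 = 8: row 3 has {1,2,3,4,5,6,7,9}; col 4 has {2,4,9}; region has {1,2,3,4,5,9} → only 8 remains.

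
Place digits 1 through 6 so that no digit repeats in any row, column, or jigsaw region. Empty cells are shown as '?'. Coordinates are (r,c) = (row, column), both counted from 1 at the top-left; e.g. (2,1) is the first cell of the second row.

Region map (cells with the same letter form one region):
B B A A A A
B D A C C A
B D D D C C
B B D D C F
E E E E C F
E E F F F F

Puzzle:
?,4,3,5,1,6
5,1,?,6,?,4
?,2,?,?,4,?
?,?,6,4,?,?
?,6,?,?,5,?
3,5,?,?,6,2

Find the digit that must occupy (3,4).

(1,1) = 2 (sole candidate).
(2,3) = 2 (sole candidate).
(2,5) = 3 (sole candidate).
(3,3) = 5 (sole candidate).
(3,4) = 3: row 3 has {2,4,5}; col 4 has {4,5,6}; region has {1,2,4,5,6} → only 3 remains.

3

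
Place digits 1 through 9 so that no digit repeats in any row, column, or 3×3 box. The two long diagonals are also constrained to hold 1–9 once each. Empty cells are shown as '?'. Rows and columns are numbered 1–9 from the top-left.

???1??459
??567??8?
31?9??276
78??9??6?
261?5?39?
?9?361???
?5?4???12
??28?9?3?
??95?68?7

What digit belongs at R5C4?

R2C7 = 1: row 2 has {5,6,7,8}; col 7 has {2,3,4,8}; box has {2,4,5,6,7,8,9} → only 1 remains.
R2C9 = 3: row 2 has {1,5,6,7,8}; col 9 has {2,6,7,9}; box has {1,2,4,5,6,7,8,9} → only 3 remains.
R4C4 = 2: row 4 has {6,7,8,9}; col 4 has {1,3,4,5,6,8,9}; box has {1,3,5,6,9}; main diagonal has {1,3,5,7} → only 2 remains.
R4C6 = 4: row 4 has {2,6,7,8,9}; col 6 has {1,6,9}; box has {1,2,3,5,6,9}; anti-diagonal has {2,3,5,8,9} → only 4 remains.
R4C7 = 5: row 4 has {2,4,6,7,8,9}; col 7 has {1,2,3,4,8}; box has {3,6,9} → only 5 remains.
R4C9 = 1: row 4 has {2,4,5,6,7,8,9}; col 9 has {2,3,6,7,9}; box has {3,5,6,9} → only 1 remains.
R5C4 = 7: row 5 has {1,2,3,5,6,9}; col 4 has {1,2,3,4,5,6,8,9}; box has {1,2,3,4,5,6,9} → only 7 remains.

7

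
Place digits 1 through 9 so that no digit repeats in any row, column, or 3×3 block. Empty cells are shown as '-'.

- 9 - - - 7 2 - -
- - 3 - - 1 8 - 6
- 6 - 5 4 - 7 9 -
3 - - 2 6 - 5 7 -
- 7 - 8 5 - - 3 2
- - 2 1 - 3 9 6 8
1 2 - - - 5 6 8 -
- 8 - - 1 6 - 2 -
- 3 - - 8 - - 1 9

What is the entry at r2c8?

5

r1c5 = 3 (sole candidate).
r2c4 = 9 (sole candidate).
r2c5 = 2 (sole candidate).
r3c6 = 8 (sole candidate).
r6c5 = 7 (sole candidate).
r7c5 = 9 (sole candidate).
r9c7 = 4 (sole candidate).
r1c4 = 6 (sole candidate).
r3c1 = 2 (sole candidate).
r3c3 = 1 (sole candidate).
r3c9 = 3 (sole candidate).
r5c7 = 1 (sole candidate).
r7c9 = 7 (sole candidate).
r8c7 = 3 (sole candidate).
r8c9 = 5 (sole candidate).
r9c4 = 7 (sole candidate).
r9c6 = 2 (sole candidate).
r4c9 = 4 (sole candidate).
r7c3 = 4 (sole candidate).
r7c4 = 3 (sole candidate).
r8c4 = 4 (sole candidate).
r1c9 = 1 (sole candidate).
r4c2 = 1 (sole candidate).
r4c6 = 9 (sole candidate).
r5c6 = 4 (sole candidate).
r4c3 = 8 (sole candidate).
r1c3 = 5 (sole candidate).
r1c8 = 4 (sole candidate).
r2c2 = 4 (sole candidate).
r2c8 = 5: row 2 has {1,2,3,4,6,8,9}; col 8 has {1,2,3,4,6,7,8,9}; box has {1,2,3,4,6,7,8,9} → only 5 remains.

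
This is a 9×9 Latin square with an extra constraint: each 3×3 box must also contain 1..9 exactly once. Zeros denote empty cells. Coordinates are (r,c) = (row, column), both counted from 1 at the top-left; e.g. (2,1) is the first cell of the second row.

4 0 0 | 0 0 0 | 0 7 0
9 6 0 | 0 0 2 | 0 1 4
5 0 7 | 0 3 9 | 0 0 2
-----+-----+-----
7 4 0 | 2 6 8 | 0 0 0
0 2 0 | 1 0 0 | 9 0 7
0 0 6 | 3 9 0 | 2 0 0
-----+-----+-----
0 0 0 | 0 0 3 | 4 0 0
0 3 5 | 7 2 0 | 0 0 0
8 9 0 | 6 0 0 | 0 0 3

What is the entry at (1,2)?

(5,1) = 3 (sole candidate).
(5,3) = 8 (sole candidate).
(6,1) = 1 (sole candidate).
(6,2) = 5 (sole candidate).
(6,9) = 8 (sole candidate).
(8,1) = 6 (sole candidate).
(2,3) = 3 (sole candidate).
(4,3) = 9 (sole candidate).
(6,8) = 4 (sole candidate).
(7,1) = 2 (sole candidate).
(7,3) = 1 (sole candidate).
(9,3) = 4 (sole candidate).
(1,3) = 2 (sole candidate).
(6,6) = 7 (sole candidate).
(7,2) = 7 (sole candidate).
(1,7) = 3 (hidden single in row 1).
(1,9) = 9 (hidden single in row 1).
(8,9) = 1 (sole candidate).
(4,9) = 5 (sole candidate).
(5,8) = 6 (sole candidate).
(7,9) = 6 (sole candidate).
(8,6) = 4 (sole candidate).
(8,7) = 8 (sole candidate).
(8,8) = 9 (sole candidate).
(2,7) = 5 (sole candidate).
(3,7) = 6 (sole candidate).
(3,8) = 8 (sole candidate).
(4,7) = 1 (sole candidate).
(4,8) = 3 (sole candidate).
(5,6) = 5 (sole candidate).
(7,8) = 5 (sole candidate).
(9,6) = 1 (sole candidate).
(9,7) = 7 (sole candidate).
(9,8) = 2 (sole candidate).
(1,6) = 6 (sole candidate).
(2,4) = 8 (sole candidate).
(2,5) = 7 (sole candidate).
(3,2) = 1 (sole candidate).
(3,4) = 4 (sole candidate).
(5,5) = 4 (sole candidate).
(7,4) = 9 (sole candidate).
(7,5) = 8 (sole candidate).
(9,5) = 5 (sole candidate).
(1,2) = 8: row 1 has {2,3,4,6,7,9}; col 2 has {1,2,3,4,5,6,7,9}; box has {1,2,3,4,5,6,7,9} → only 8 remains.

8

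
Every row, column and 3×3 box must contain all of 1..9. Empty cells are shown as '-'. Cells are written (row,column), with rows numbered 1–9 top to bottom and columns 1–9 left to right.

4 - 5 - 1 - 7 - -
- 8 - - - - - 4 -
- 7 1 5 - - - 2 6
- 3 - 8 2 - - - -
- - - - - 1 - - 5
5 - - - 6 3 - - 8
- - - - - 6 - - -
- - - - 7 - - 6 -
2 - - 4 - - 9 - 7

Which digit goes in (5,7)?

(2,7) = 5 (hidden single in row 2).
(2,9) = 1 (hidden single in row 2).
(4,6) = 5 (hidden single in row 4).
(9,6) = 8 (sole candidate).
(1,8) = 8 (hidden single in row 1).
(3,7) = 3 (sole candidate).
(1,9) = 9 (sole candidate).
(3,1) = 9 (sole candidate).
(3,6) = 4 (sole candidate).
(4,9) = 4 (sole candidate).
(1,6) = 2 (sole candidate).
(3,5) = 8 (sole candidate).
(8,6) = 9 (sole candidate).
(1,2) = 6 (sole candidate).
(1,4) = 3 (sole candidate).
(2,1) = 3 (sole candidate).
(2,3) = 2 (sole candidate).
(2,5) = 9 (sole candidate).
(2,6) = 7 (sole candidate).
(5,5) = 4 (sole candidate).
(2,4) = 6 (sole candidate).
(5,8) = 3 (hidden single in row 5).
(8,2) = 5 (hidden single in row 8).
(9,2) = 1 (sole candidate).
(9,8) = 5 (sole candidate).
(7,8) = 1 (sole candidate).
(8,1) = 8 (sole candidate).
(9,5) = 3 (sole candidate).
(7,1) = 7 (sole candidate).
(7,4) = 2 (sole candidate).
(7,5) = 5 (sole candidate).
(7,9) = 3 (sole candidate).
(8,4) = 1 (sole candidate).
(8,9) = 2 (sole candidate).
(9,3) = 6 (sole candidate).
(5,1) = 6 (sole candidate).
(5,7) = 2: row 5 has {1,3,4,5,6}; col 7 has {3,5,7,9}; box has {3,4,5,8} → only 2 remains.

2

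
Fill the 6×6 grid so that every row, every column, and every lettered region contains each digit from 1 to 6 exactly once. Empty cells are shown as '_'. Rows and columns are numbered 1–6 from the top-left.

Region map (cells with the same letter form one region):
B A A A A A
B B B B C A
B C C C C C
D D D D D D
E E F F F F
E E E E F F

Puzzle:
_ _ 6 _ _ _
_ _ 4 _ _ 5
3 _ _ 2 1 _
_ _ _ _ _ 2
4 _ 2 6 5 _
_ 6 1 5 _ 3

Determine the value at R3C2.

4

R2C4 = 1 (sole candidate).
R3C3 = 5 (sole candidate).
R4C3 = 3 (sole candidate).
R4C4 = 4 (sole candidate).
R4C5 = 6 (sole candidate).
R5C2 = 3 (sole candidate).
R5C6 = 1 (sole candidate).
R6C1 = 2 (sole candidate).
R6C5 = 4 (sole candidate).
R1C1 = 5 (sole candidate).
R1C4 = 3 (sole candidate).
R1C5 = 2 (sole candidate).
R1C6 = 4 (sole candidate).
R2C1 = 6 (sole candidate).
R2C2 = 2 (sole candidate).
R2C5 = 3 (sole candidate).
R3C2 = 4: row 3 has {1,2,3,5}; col 2 has {2,3,6}; region has {1,2,3,5} → only 4 remains.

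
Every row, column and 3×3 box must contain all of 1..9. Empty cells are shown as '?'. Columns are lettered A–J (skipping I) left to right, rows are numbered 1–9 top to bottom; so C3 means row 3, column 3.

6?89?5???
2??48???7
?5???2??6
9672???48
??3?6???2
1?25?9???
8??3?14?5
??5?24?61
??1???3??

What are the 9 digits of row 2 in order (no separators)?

239486157

C2 = 9: row 2 has {2,4,7,8}; col 3 has {1,2,3,5,7,8}; box has {2,5,6,8} → only 9 remains.
C3 = 4 (sole candidate).
F4 = 3 (sole candidate).
J6 = 3 (sole candidate).
C7 = 6 (sole candidate).
J9 = 9 (sole candidate).
J1 = 4 (sole candidate).
F2 = 6: row 2 has {2,4,7,8,9}; col 6 has {1,2,3,4,5,9}; box has {2,4,5,8,9} → only 6 remains.
E4 = 1 (sole candidate).
G4 = 5 (sole candidate).
H6 = 7 (sole candidate).
H7 = 2 (sole candidate).
H9 = 8 (sole candidate).
G2 = 1: row 2 has {2,4,6,7,8,9}; col 7 has {3,4,5}; box has {4,6,7} → only 1 remains.
G5 = 9 (sole candidate).
H5 = 1 (sole candidate).
E6 = 4 (sole candidate).
G6 = 6 (sole candidate).
G8 = 7 (sole candidate).
F9 = 7 (sole candidate).
G1 = 2 (sole candidate).
H1 = 3 (sole candidate).
B2 = 3: row 2 has {1,2,4,6,7,8,9}; col 2 has {5,6}; box has {2,4,5,6,8,9} → only 3 remains.
H2 = 5: row 2 has {1,2,3,4,6,7,8,9}; col 8 has {1,2,3,4,6,7,8}; box has {1,2,3,4,6,7} → only 5 remains.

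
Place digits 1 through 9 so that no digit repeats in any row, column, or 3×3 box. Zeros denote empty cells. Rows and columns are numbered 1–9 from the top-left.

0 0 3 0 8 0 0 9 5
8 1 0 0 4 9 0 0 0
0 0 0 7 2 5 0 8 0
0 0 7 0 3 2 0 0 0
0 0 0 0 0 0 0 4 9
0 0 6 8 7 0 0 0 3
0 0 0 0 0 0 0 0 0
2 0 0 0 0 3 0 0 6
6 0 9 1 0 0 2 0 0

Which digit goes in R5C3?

2

R1C4 = 6 (sole candidate).
R1C6 = 1 (sole candidate).
R2C4 = 3 (sole candidate).
R3C3 = 4 (sole candidate).
R3C9 = 1 (sole candidate).
R4C9 = 8 (sole candidate).
R5C4 = 5 (sole candidate).
R5C6 = 6 (sole candidate).
R6C6 = 4 (sole candidate).
R9C5 = 5 (sole candidate).
R1C1 = 7 (sole candidate).
R1C2 = 2 (sole candidate).
R1C7 = 4 (sole candidate).
R2C3 = 5 (sole candidate).
R3C1 = 9 (sole candidate).
R3C2 = 6 (sole candidate).
R3C7 = 3 (sole candidate).
R4C4 = 9 (sole candidate).
R5C5 = 1 (sole candidate).
R5C7 = 7 (sole candidate).
R8C4 = 4 (sole candidate).
R8C5 = 9 (sole candidate).
R2C7 = 6 (sole candidate).
R5C1 = 3 (sole candidate).
R5C2 = 8 (sole candidate).
R5C3 = 2: row 5 has {1,3,4,5,6,7,8,9}; col 3 has {3,4,5,6,7,9}; box has {3,6,7,8} → only 2 remains.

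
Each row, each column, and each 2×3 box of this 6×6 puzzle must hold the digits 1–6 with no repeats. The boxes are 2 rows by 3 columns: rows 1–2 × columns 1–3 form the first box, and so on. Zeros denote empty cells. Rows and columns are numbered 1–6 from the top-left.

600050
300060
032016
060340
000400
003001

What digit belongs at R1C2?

2

R3C4 = 5 (sole candidate).
R4C6 = 2 (sole candidate).
R6C5 = 2 (sole candidate).
R2C6 = 4 (sole candidate).
R3C1 = 4 (sole candidate).
R5C5 = 3 (sole candidate).
R5C6 = 5 (sole candidate).
R6C1 = 5 (sole candidate).
R6C2 = 4 (sole candidate).
R6C4 = 6 (sole candidate).
R1C6 = 3 (sole candidate).
R4C1 = 1 (sole candidate).
R4C3 = 5 (sole candidate).
R5C1 = 2 (sole candidate).
R5C2 = 1 (sole candidate).
R5C3 = 6 (sole candidate).
R1C2 = 2: row 1 has {3,5,6}; col 2 has {1,3,4,6}; box has {3,6} → only 2 remains.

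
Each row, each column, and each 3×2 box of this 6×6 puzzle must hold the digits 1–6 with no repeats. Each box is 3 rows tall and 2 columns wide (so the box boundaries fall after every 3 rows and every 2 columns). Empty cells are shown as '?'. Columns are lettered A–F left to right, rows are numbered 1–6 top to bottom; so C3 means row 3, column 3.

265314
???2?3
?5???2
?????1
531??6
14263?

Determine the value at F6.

5

A2 = 4 (sole candidate).
B2 = 1 (sole candidate).
C2 = 6 (sole candidate).
E2 = 5 (sole candidate).
A3 = 3 (sole candidate).
C3 = 4 (sole candidate).
D3 = 1 (sole candidate).
E3 = 6 (sole candidate).
A4 = 6 (sole candidate).
B4 = 2 (sole candidate).
C4 = 3 (sole candidate).
E4 = 4 (sole candidate).
D5 = 4 (sole candidate).
E5 = 2 (sole candidate).
F6 = 5: row 6 has {1,2,3,4,6}; col 6 has {1,2,3,4,6}; box has {1,2,3,4,6} → only 5 remains.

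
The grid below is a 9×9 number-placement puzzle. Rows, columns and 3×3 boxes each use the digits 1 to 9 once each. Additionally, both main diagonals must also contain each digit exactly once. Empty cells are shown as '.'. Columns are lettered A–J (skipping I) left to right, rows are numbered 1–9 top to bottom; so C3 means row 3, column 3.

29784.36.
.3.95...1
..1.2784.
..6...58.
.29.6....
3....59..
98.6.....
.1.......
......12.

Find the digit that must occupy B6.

4

F1 = 1 (sole candidate).
J1 = 5 (sole candidate).
F2 = 6 (sole candidate).
H2 = 7 (sole candidate).
D3 = 3 (sole candidate).
J3 = 9 (sole candidate).
H6 = 1 (sole candidate).
H8 = 9 (sole candidate).
A9 = 4 (sole candidate).
A2 = 8 (sole candidate).
C2 = 4 (sole candidate).
G2 = 2 (sole candidate).
H5 = 3 (sole candidate).
C6 = 8 (sole candidate).
D6 = 2 (sole candidate).
E6 = 7 (sole candidate).
C7 = 3 (sole candidate).
E7 = 1 (sole candidate).
H7 = 5 (sole candidate).
C9 = 5 (sole candidate).
D9 = 7 (sole candidate).
J9 = 8 (sole candidate).
D4 = 4 (sole candidate).
F4 = 9 (sole candidate).
D5 = 1 (sole candidate).
F5 = 8 (sole candidate).
B6 = 4: row 6 has {1,2,3,5,7,8,9}; col 2 has {1,2,3,8,9}; box has {2,3,6,8,9} → only 4 remains.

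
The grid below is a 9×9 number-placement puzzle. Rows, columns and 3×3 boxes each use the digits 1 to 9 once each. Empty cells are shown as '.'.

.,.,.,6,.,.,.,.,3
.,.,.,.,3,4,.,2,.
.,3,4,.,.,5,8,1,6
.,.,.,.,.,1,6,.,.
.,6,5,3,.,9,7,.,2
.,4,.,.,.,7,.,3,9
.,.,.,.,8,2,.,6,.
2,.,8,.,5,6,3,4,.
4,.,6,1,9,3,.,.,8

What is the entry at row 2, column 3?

row 1, column 6 = 8: row 1 has {3,6}; col 6 has {1,2,3,4,5,6,7,9}; box has {3,4,5,6} → only 8 remains.
row 5, column 5 = 4: row 5 has {2,3,5,6,7,9}; col 5 has {3,5,8,9}; box has {1,3,7,9} → only 4 remains.
row 5, column 8 = 8: row 5 has {2,3,4,5,6,7,9}; col 8 has {1,2,3,4,6}; box has {2,3,6,7,9} → only 8 remains.
row 8, column 4 = 7: row 8 has {2,3,4,5,6,8}; col 4 has {1,3,6}; box has {1,2,3,5,6,8,9} → only 7 remains.
row 8, column 9 = 1: row 8 has {2,3,4,5,6,7,8}; col 9 has {2,3,6,8,9}; box has {3,4,6,8} → only 1 remains.
row 2, column 4 = 9: row 2 has {2,3,4}; col 4 has {1,3,6,7}; box has {3,4,5,6,8} → only 9 remains.
row 2, column 7 = 5: row 2 has {2,3,4,9}; col 7 has {3,6,7,8}; box has {1,2,3,6,8} → only 5 remains.
row 2, column 9 = 7: row 2 has {2,3,4,5,9}; col 9 has {1,2,3,6,8,9}; box has {1,2,3,5,6,8} → only 7 remains.
row 3, column 4 = 2: row 3 has {1,3,4,5,6,8}; col 4 has {1,3,6,7,9}; box has {3,4,5,6,8,9} → only 2 remains.
row 3, column 5 = 7: row 3 has {1,2,3,4,5,6,8}; col 5 has {3,4,5,8,9}; box has {2,3,4,5,6,8,9} → only 7 remains.
row 4, column 5 = 2: row 4 has {1,6}; col 5 has {3,4,5,7,8,9}; box has {1,3,4,7,9} → only 2 remains.
row 4, column 8 = 5: row 4 has {1,2,6}; col 8 has {1,2,3,4,6,8}; box has {2,3,6,7,8,9} → only 5 remains.
row 4, column 9 = 4: row 4 has {1,2,5,6}; col 9 has {1,2,3,6,7,8,9}; box has {2,3,5,6,7,8,9} → only 4 remains.
row 5, column 1 = 1: row 5 has {2,3,4,5,6,7,8,9}; col 1 has {2,4}; box has {4,5,6} → only 1 remains.
row 6, column 1 = 8: row 6 has {3,4,7,9}; col 1 has {1,2,4}; box has {1,4,5,6} → only 8 remains.
row 6, column 3 = 2: row 6 has {3,4,7,8,9}; col 3 has {4,5,6,8}; box has {1,4,5,6,8} → only 2 remains.
row 6, column 4 = 5: row 6 has {2,3,4,7,8,9}; col 4 has {1,2,3,6,7,9}; box has {1,2,3,4,7,9} → only 5 remains.
row 6, column 5 = 6: row 6 has {2,3,4,5,7,8,9}; col 5 has {2,3,4,5,7,8,9}; box has {1,2,3,4,5,7,9} → only 6 remains.
row 6, column 7 = 1: row 6 has {2,3,4,5,6,7,8,9}; col 7 has {3,5,6,7,8}; box has {2,3,4,5,6,7,8,9} → only 1 remains.
row 7, column 4 = 4: row 7 has {2,6,8}; col 4 has {1,2,3,5,6,7,9}; box has {1,2,3,5,6,7,8,9} → only 4 remains.
row 7, column 7 = 9: row 7 has {2,4,6,8}; col 7 has {1,3,5,6,7,8}; box has {1,3,4,6,8} → only 9 remains.
row 7, column 9 = 5: row 7 has {2,4,6,8,9}; col 9 has {1,2,3,4,6,7,8,9}; box has {1,3,4,6,8,9} → only 5 remains.
row 8, column 2 = 9: row 8 has {1,2,3,4,5,6,7,8}; col 2 has {3,4,6}; box has {2,4,6,8} → only 9 remains.
row 9, column 7 = 2: row 9 has {1,3,4,6,8,9}; col 7 has {1,3,5,6,7,8,9}; box has {1,3,4,5,6,8,9} → only 2 remains.
row 9, column 8 = 7: row 9 has {1,2,3,4,6,8,9}; col 8 has {1,2,3,4,5,6,8}; box has {1,2,3,4,5,6,8,9} → only 7 remains.
row 1, column 5 = 1: row 1 has {3,6,8}; col 5 has {2,3,4,5,6,7,8,9}; box has {2,3,4,5,6,7,8,9} → only 1 remains.
row 1, column 7 = 4: row 1 has {1,3,6,8}; col 7 has {1,2,3,5,6,7,8,9}; box has {1,2,3,5,6,7,8} → only 4 remains.
row 1, column 8 = 9: row 1 has {1,3,4,6,8}; col 8 has {1,2,3,4,5,6,7,8}; box has {1,2,3,4,5,6,7,8} → only 9 remains.
row 2, column 1 = 6: row 2 has {2,3,4,5,7,9}; col 1 has {1,2,4,8}; box has {3,4} → only 6 remains.
row 2, column 3 = 1: row 2 has {2,3,4,5,6,7,9}; col 3 has {2,4,5,6,8}; box has {3,4,6} → only 1 remains.

1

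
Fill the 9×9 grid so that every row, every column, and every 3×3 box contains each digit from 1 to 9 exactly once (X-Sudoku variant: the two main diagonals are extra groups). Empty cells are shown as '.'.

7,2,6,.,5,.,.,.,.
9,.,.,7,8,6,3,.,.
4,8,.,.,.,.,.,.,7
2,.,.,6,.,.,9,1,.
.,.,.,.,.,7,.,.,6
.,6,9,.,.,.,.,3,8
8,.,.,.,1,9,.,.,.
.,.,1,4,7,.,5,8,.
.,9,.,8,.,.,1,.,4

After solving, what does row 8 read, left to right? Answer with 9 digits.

row 2, column 3 = 5: row 2 has {3,6,7,8,9}; col 3 has {1,6,9}; box has {2,4,6,7,8,9} → only 5 remains.
row 3, column 3 = 3: row 3 has {4,7,8}; col 3 has {1,5,6,9}; box has {2,4,5,6,7,8,9}; main diagonal has {4,6,7,8} → only 3 remains.
row 4, column 9 = 5: row 4 has {1,2,6,9}; col 9 has {4,6,7,8}; box has {1,3,6,8,9} → only 5 remains.
row 7, column 7 = 2: row 7 has {1,8,9}; col 7 has {1,3,5,9}; box has {1,4,5,8}; main diagonal has {3,4,6,7,8} → only 2 remains.
row 7, column 9 = 3: row 7 has {1,2,8,9}; col 9 has {4,5,6,7,8}; box has {1,2,4,5,8} → only 3 remains.
row 8, column 2 = 3: row 8 has {1,4,5,7,8}; col 2 has {2,6,8,9}; box has {1,8,9}; anti-diagonal has {} → only 3 remains.
row 8, column 6 = 2: row 8 has {1,3,4,5,7,8}; col 6 has {6,7,9}; box has {1,4,7,8,9} → only 2 remains.
row 8, column 9 = 9: row 8 has {1,2,3,4,5,7,8}; col 9 has {3,4,5,6,7,8}; box has {1,2,3,4,5,8} → only 9 remains.
row 1, column 9 = 1: row 1 has {2,5,6,7}; col 9 has {3,4,5,6,7,8,9}; box has {3,7}; anti-diagonal has {3} → only 1 remains.
row 2, column 2 = 1: row 2 has {3,5,6,7,8,9}; col 2 has {2,3,6,8,9}; box has {2,3,4,5,6,7,8,9}; main diagonal has {2,3,4,6,7,8} → only 1 remains.
row 2, column 9 = 2: row 2 has {1,3,5,6,7,8,9}; col 9 has {1,3,4,5,6,7,8,9}; box has {1,3,7} → only 2 remains.
row 3, column 6 = 1: row 3 has {3,4,7,8}; col 6 has {2,6,7,9}; box has {5,6,7,8} → only 1 remains.
row 3, column 7 = 6: row 3 has {1,3,4,7,8}; col 7 has {1,2,3,5,9}; box has {1,2,3,7}; anti-diagonal has {1,3} → only 6 remains.
row 5, column 5 = 9: row 5 has {6,7}; col 5 has {1,5,7,8}; box has {6,7}; main diagonal has {1,2,3,4,6,7,8}; anti-diagonal has {1,3,6} → only 9 remains.
row 5, column 7 = 4: row 5 has {6,7,9}; col 7 has {1,2,3,5,6,9}; box has {1,3,5,6,8,9} → only 4 remains.
row 5, column 8 = 2: row 5 has {4,6,7,9}; col 8 has {1,3,8}; box has {1,3,4,5,6,8,9} → only 2 remains.
row 6, column 6 = 5: row 6 has {3,6,8,9}; col 6 has {1,2,6,7,9}; box has {6,7,9}; main diagonal has {1,2,3,4,6,7,8,9} → only 5 remains.
row 6, column 7 = 7: row 6 has {3,5,6,8,9}; col 7 has {1,2,3,4,5,6,9}; box has {1,2,3,4,5,6,8,9} → only 7 remains.
row 7, column 4 = 5: row 7 has {1,2,3,8,9}; col 4 has {4,6,7,8}; box has {1,2,4,7,8,9} → only 5 remains.
row 8, column 1 = 6: row 8 has {1,2,3,4,5,7,8,9}; col 1 has {2,4,7,8,9}; box has {1,3,8,9} → only 6 remains.

631472589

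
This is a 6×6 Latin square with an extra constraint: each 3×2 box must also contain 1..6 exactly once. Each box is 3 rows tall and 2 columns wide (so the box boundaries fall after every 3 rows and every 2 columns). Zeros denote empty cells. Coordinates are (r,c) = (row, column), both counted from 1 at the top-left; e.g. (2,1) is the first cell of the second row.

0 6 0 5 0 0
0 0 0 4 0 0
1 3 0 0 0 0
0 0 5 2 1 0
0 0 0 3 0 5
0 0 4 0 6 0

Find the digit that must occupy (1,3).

3

(3,4) = 6: row 3 has {1,3}; col 4 has {2,3,4,5}; box has {4,5} → only 6 remains.
(4,2) = 4: row 4 has {1,2,5}; col 2 has {3,6}; box has {} → only 4 remains.
(4,6) = 3: row 4 has {1,2,4,5}; col 6 has {5}; box has {1,5,6} → only 3 remains.
(6,4) = 1: row 6 has {4,6}; col 4 has {2,3,4,5,6}; box has {2,3,4,5} → only 1 remains.
(6,6) = 2: row 6 has {1,4,6}; col 6 has {3,5}; box has {1,3,5,6} → only 2 remains.
(3,3) = 2: row 3 has {1,3,6}; col 3 has {4,5}; box has {4,5,6} → only 2 remains.
(3,6) = 4: row 3 has {1,2,3,6}; col 6 has {2,3,5}; box has {} → only 4 remains.
(4,1) = 6: row 4 has {1,2,3,4,5}; col 1 has {1}; box has {4} → only 6 remains.
(5,1) = 2: row 5 has {3,5}; col 1 has {1,6}; box has {4,6} → only 2 remains.
(5,2) = 1: row 5 has {2,3,5}; col 2 has {3,4,6}; box has {2,4,6} → only 1 remains.
(5,3) = 6: row 5 has {1,2,3,5}; col 3 has {2,4,5}; box has {1,2,3,4,5} → only 6 remains.
(5,5) = 4: row 5 has {1,2,3,5,6}; col 5 has {1,6}; box has {1,2,3,5,6} → only 4 remains.
(6,2) = 5: row 6 has {1,2,4,6}; col 2 has {1,3,4,6}; box has {1,2,4,6} → only 5 remains.
(1,1) = 4: row 1 has {5,6}; col 1 has {1,2,6}; box has {1,3,6} → only 4 remains.
(1,6) = 1: row 1 has {4,5,6}; col 6 has {2,3,4,5}; box has {4} → only 1 remains.
(2,1) = 5: row 2 has {4}; col 1 has {1,2,4,6}; box has {1,3,4,6} → only 5 remains.
(2,2) = 2: row 2 has {4,5}; col 2 has {1,3,4,5,6}; box has {1,3,4,5,6} → only 2 remains.
(2,5) = 3: row 2 has {2,4,5}; col 5 has {1,4,6}; box has {1,4} → only 3 remains.
(2,6) = 6: row 2 has {2,3,4,5}; col 6 has {1,2,3,4,5}; box has {1,3,4} → only 6 remains.
(3,5) = 5: row 3 has {1,2,3,4,6}; col 5 has {1,3,4,6}; box has {1,3,4,6} → only 5 remains.
(6,1) = 3: row 6 has {1,2,4,5,6}; col 1 has {1,2,4,5,6}; box has {1,2,4,5,6} → only 3 remains.
(1,3) = 3: row 1 has {1,4,5,6}; col 3 has {2,4,5,6}; box has {2,4,5,6} → only 3 remains.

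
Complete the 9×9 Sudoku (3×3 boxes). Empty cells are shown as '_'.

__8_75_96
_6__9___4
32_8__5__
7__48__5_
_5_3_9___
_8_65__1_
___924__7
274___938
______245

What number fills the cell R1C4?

R3C8 = 7: row 3 has {2,3,5,8}; col 8 has {1,3,4,5,9}; box has {4,5,6,9} → only 7 remains.
R3C9 = 1: row 3 has {2,3,5,7,8}; col 9 has {4,5,6,7,8}; box has {4,5,6,7,9} → only 1 remains.
R5C5 = 1: row 5 has {3,5,9}; col 5 has {2,5,7,8,9}; box has {3,4,5,6,8,9} → only 1 remains.
R5C9 = 2: row 5 has {1,3,5,9}; col 9 has {1,4,5,6,7,8}; box has {1,5} → only 2 remains.
R7C8 = 6: row 7 has {2,4,7,9}; col 8 has {1,3,4,5,7,9}; box has {2,3,4,5,7,8,9} → only 6 remains.
R8C5 = 6: row 8 has {2,3,4,7,8,9}; col 5 has {1,2,5,7,8,9}; box has {2,4,9} → only 6 remains.
R8C6 = 1: row 8 has {2,3,4,6,7,8,9}; col 6 has {4,5,9}; box has {2,4,6,9} → only 1 remains.
R9C4 = 7: row 9 has {2,4,5}; col 4 has {3,4,6,8,9}; box has {1,2,4,6,9} → only 7 remains.
R9C5 = 3: row 9 has {2,4,5,7}; col 5 has {1,2,5,6,7,8,9}; box has {1,2,4,6,7,9} → only 3 remains.
R9C6 = 8: row 9 has {2,3,4,5,7}; col 6 has {1,4,5,9}; box has {1,2,3,4,6,7,9} → only 8 remains.
R1C7 = 3: row 1 has {5,6,7,8,9}; col 7 has {2,5,9}; box has {1,4,5,6,7,9} → only 3 remains.
R2C7 = 8: row 2 has {4,6,9}; col 7 has {2,3,5,9}; box has {1,3,4,5,6,7,9} → only 8 remains.
R2C8 = 2: row 2 has {4,6,8,9}; col 8 has {1,3,4,5,6,7,9}; box has {1,3,4,5,6,7,8,9} → only 2 remains.
R3C3 = 9: row 3 has {1,2,3,5,7,8}; col 3 has {4,8}; box has {2,3,6,8} → only 9 remains.
R3C5 = 4: row 3 has {1,2,3,5,7,8,9}; col 5 has {1,2,3,5,6,7,8,9}; box has {5,7,8,9} → only 4 remains.
R3C6 = 6: row 3 has {1,2,3,4,5,7,8,9}; col 6 has {1,4,5,8,9}; box has {4,5,7,8,9} → only 6 remains.
R4C6 = 2: row 4 has {4,5,7,8}; col 6 has {1,4,5,6,8,9}; box has {1,3,4,5,6,8,9} → only 2 remains.
R4C7 = 6: row 4 has {2,4,5,7,8}; col 7 has {2,3,5,8,9}; box has {1,2,5} → only 6 remains.
R5C3 = 6: row 5 has {1,2,3,5,9}; col 3 has {4,8,9}; box has {5,7,8} → only 6 remains.
R5C8 = 8: row 5 has {1,2,3,5,6,9}; col 8 has {1,2,3,4,5,6,7,9}; box has {1,2,5,6} → only 8 remains.
R6C6 = 7: row 6 has {1,5,6,8}; col 6 has {1,2,4,5,6,8,9}; box has {1,2,3,4,5,6,8,9} → only 7 remains.
R6C7 = 4: row 6 has {1,5,6,7,8}; col 7 has {2,3,5,6,8,9}; box has {1,2,5,6,8} → only 4 remains.
R7C7 = 1: row 7 has {2,4,6,7,9}; col 7 has {2,3,4,5,6,8,9}; box has {2,3,4,5,6,7,8,9} → only 1 remains.
R8C4 = 5: row 8 has {1,2,3,4,6,7,8,9}; col 4 has {3,4,6,7,8,9}; box has {1,2,3,4,6,7,8,9} → only 5 remains.
R9C3 = 1: row 9 has {2,3,4,5,7,8}; col 3 has {4,6,8,9}; box has {2,4,7} → only 1 remains.
R2C4 = 1: row 2 has {2,4,6,8,9}; col 4 has {3,4,5,6,7,8,9}; box has {4,5,6,7,8,9} → only 1 remains.
R2C6 = 3: row 2 has {1,2,4,6,8,9}; col 6 has {1,2,4,5,6,7,8,9}; box has {1,4,5,6,7,8,9} → only 3 remains.
R4C3 = 3: row 4 has {2,4,5,6,7,8}; col 3 has {1,4,6,8,9}; box has {5,6,7,8} → only 3 remains.
R4C9 = 9: row 4 has {2,3,4,5,6,7,8}; col 9 has {1,2,4,5,6,7,8}; box has {1,2,4,5,6,8} → only 9 remains.
R5C1 = 4: row 5 has {1,2,3,5,6,8,9}; col 1 has {2,3,7}; box has {3,5,6,7,8} → only 4 remains.
R5C7 = 7: row 5 has {1,2,3,4,5,6,8,9}; col 7 has {1,2,3,4,5,6,8,9}; box has {1,2,4,5,6,8,9} → only 7 remains.
R6C1 = 9: row 6 has {1,4,5,6,7,8}; col 1 has {2,3,4,7}; box has {3,4,5,6,7,8} → only 9 remains.
R6C3 = 2: row 6 has {1,4,5,6,7,8,9}; col 3 has {1,3,4,6,8,9}; box has {3,4,5,6,7,8,9} → only 2 remains.
R6C9 = 3: row 6 has {1,2,4,5,6,7,8,9}; col 9 has {1,2,4,5,6,7,8,9}; box has {1,2,4,5,6,7,8,9} → only 3 remains.
R7C2 = 3: row 7 has {1,2,4,6,7,9}; col 2 has {2,5,6,7,8}; box has {1,2,4,7} → only 3 remains.
R7C3 = 5: row 7 has {1,2,3,4,6,7,9}; col 3 has {1,2,3,4,6,8,9}; box has {1,2,3,4,7} → only 5 remains.
R9C1 = 6: row 9 has {1,2,3,4,5,7,8}; col 1 has {2,3,4,7,9}; box has {1,2,3,4,5,7} → only 6 remains.
R9C2 = 9: row 9 has {1,2,3,4,5,6,7,8}; col 2 has {2,3,5,6,7,8}; box has {1,2,3,4,5,6,7} → only 9 remains.
R1C1 = 1: row 1 has {3,5,6,7,8,9}; col 1 has {2,3,4,6,7,9}; box has {2,3,6,8,9} → only 1 remains.
R1C2 = 4: row 1 has {1,3,5,6,7,8,9}; col 2 has {2,3,5,6,7,8,9}; box has {1,2,3,6,8,9} → only 4 remains.
R1C4 = 2: row 1 has {1,3,4,5,6,7,8,9}; col 4 has {1,3,4,5,6,7,8,9}; box has {1,3,4,5,6,7,8,9} → only 2 remains.

2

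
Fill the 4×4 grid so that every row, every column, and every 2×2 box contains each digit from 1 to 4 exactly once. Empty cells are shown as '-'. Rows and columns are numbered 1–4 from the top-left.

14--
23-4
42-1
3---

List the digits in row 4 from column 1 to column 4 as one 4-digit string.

3142

r2c3 = 1 (sole candidate).
r3c3 = 3 (sole candidate).
r4c2 = 1: row 4 has {3}; col 2 has {2,3,4}; box has {2,3,4} → only 1 remains.
r4c4 = 2: row 4 has {1,3}; col 4 has {1,4}; box has {1,3} → only 2 remains.
r1c3 = 2 (sole candidate).
r1c4 = 3 (sole candidate).
r4c3 = 4: row 4 has {1,2,3}; col 3 has {1,2,3}; box has {1,2,3} → only 4 remains.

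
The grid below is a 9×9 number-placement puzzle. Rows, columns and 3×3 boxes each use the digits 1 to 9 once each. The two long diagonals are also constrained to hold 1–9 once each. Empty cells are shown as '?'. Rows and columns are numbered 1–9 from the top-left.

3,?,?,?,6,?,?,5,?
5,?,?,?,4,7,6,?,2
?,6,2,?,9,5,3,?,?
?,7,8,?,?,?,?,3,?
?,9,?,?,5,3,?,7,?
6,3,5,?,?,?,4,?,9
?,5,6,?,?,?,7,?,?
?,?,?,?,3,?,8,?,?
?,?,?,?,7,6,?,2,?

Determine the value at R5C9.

R2C4 = 3: in row 2, 3 can only go here (every other open cell in that row sees a 3).
R6C4 = 7: in row 6, 7 can only go here (every other open cell in that row sees a 7).
R1C3 = 7: in row 1, 7 can only go here (every other open cell in that row sees a 7).
R1C7 = 9: in row 1, 9 can only go here (every other open cell in that row sees a 9).
R2C3 = 9: in row 2, 9 can only go here (every other open cell in that row sees a 9).
R3C9 = 7: in row 3, 7 can only go here (every other open cell in that row sees a 7).
R6C5 = 2: in row 6, 2 can only go here (every other open cell in that row sees a 2).
R4C5 = 1: row 4 has {3,7,8}; col 5 has {2,3,4,5,6,7,9}; box has {2,3,5,7} → only 1 remains.
R6C6 = 8: row 6 has {2,3,4,5,6,7,9}; col 6 has {3,5,6,7}; box has {1,2,3,5,7}; main diagonal has {2,3,5,7} → only 8 remains.
R6C8 = 1: row 6 has {2,3,4,5,6,7,8,9}; col 8 has {2,3,5,7}; box has {3,4,7,9} → only 1 remains.
R7C5 = 8: row 7 has {5,6,7}; col 5 has {1,2,3,4,5,6,7,9}; box has {3,6,7} → only 8 remains.
R2C2 = 1: row 2 has {2,3,4,5,6,7,9}; col 2 has {3,5,6,7,9}; box has {2,3,5,6,7,9}; main diagonal has {2,3,5,7,8} → only 1 remains.
R2C8 = 8: row 2 has {1,2,3,4,5,6,7,9}; col 8 has {1,2,3,5,7}; box has {2,3,5,6,7,9}; anti-diagonal has {3,5,6,7} → only 8 remains.
R3C8 = 4: row 3 has {2,3,5,6,7,9}; col 8 has {1,2,3,5,7,8}; box has {2,3,5,6,7,8,9} → only 4 remains.
R5C7 = 2: row 5 has {3,5,7,9}; col 7 has {3,4,6,7,8,9}; box has {1,3,4,7,9} → only 2 remains.
R7C8 = 9: row 7 has {5,6,7,8}; col 8 has {1,2,3,4,5,7,8}; box has {2,7,8} → only 9 remains.
R8C8 = 6: row 8 has {3,8}; col 8 has {1,2,3,4,5,7,8,9}; box has {2,7,8,9}; main diagonal has {1,2,3,5,7,8} → only 6 remains.
R9C9 = 4: row 9 has {2,6,7}; col 9 has {2,7,9}; box has {2,6,7,8,9}; main diagonal has {1,2,3,5,6,7,8} → only 4 remains.
R1C9 = 1: row 1 has {3,5,6,7,9}; col 9 has {2,4,7,9}; box has {2,3,4,5,6,7,8,9}; anti-diagonal has {3,5,6,7,8} → only 1 remains.
R3C1 = 8: row 3 has {2,3,4,5,6,7,9}; col 1 has {3,5,6}; box has {1,2,3,5,6,7,9} → only 8 remains.
R3C4 = 1: row 3 has {2,3,4,5,6,7,8,9}; col 4 has {3,7}; box has {3,4,5,6,7,9} → only 1 remains.
R4C4 = 9: row 4 has {1,3,7,8}; col 4 has {1,3,7}; box has {1,2,3,5,7,8}; main diagonal has {1,2,3,4,5,6,7,8} → only 9 remains.
R4C6 = 4: row 4 has {1,3,7,8,9}; col 6 has {3,5,6,7,8}; box has {1,2,3,5,7,8,9}; anti-diagonal has {1,3,5,6,7,8} → only 4 remains.
R4C7 = 5: row 4 has {1,3,4,7,8,9}; col 7 has {2,3,4,6,7,8,9}; box has {1,2,3,4,7,9} → only 5 remains.
R4C9 = 6: row 4 has {1,3,4,5,7,8,9}; col 9 has {1,2,4,7,9}; box has {1,2,3,4,5,7,9} → only 6 remains.
R5C4 = 6: row 5 has {2,3,5,7,9}; col 4 has {1,3,7,9}; box has {1,2,3,4,5,7,8,9} → only 6 remains.
R5C9 = 8: row 5 has {2,3,5,6,7,9}; col 9 has {1,2,4,6,7,9}; box has {1,2,3,4,5,6,7,9} → only 8 remains.

8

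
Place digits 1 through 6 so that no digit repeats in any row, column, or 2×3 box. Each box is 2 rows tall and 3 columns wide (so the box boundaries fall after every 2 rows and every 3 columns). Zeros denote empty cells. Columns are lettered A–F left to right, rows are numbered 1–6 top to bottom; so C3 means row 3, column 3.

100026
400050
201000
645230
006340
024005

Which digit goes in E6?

1

C1 = 3: row 1 has {1,2,6}; col 3 has {1,4,5,6}; box has {1,4} → only 3 remains.
D1 = 4: row 1 has {1,2,3,6}; col 4 has {2,3}; box has {2,5,6} → only 4 remains.
B2 = 6: row 2 has {4,5}; col 2 has {2,4}; box has {1,3,4} → only 6 remains.
C2 = 2: row 2 has {4,5,6}; col 3 has {1,3,4,5,6}; box has {1,3,4,6} → only 2 remains.
D2 = 1: row 2 has {2,4,5,6}; col 4 has {2,3,4}; box has {2,4,5,6} → only 1 remains.
F2 = 3: row 2 has {1,2,4,5,6}; col 6 has {5,6}; box has {1,2,4,5,6} → only 3 remains.
B3 = 3: row 3 has {1,2}; col 2 has {2,4,6}; box has {1,2,4,5,6} → only 3 remains.
E3 = 6: row 3 has {1,2,3}; col 5 has {2,3,4,5}; box has {2,3} → only 6 remains.
F3 = 4: row 3 has {1,2,3,6}; col 6 has {3,5,6}; box has {2,3,6} → only 4 remains.
F4 = 1: row 4 has {2,3,4,5,6}; col 6 has {3,4,5,6}; box has {2,3,4,6} → only 1 remains.
A5 = 5: row 5 has {3,4,6}; col 1 has {1,2,4,6}; box has {2,4,6} → only 5 remains.
B5 = 1: row 5 has {3,4,5,6}; col 2 has {2,3,4,6}; box has {2,4,5,6} → only 1 remains.
F5 = 2: row 5 has {1,3,4,5,6}; col 6 has {1,3,4,5,6}; box has {3,4,5} → only 2 remains.
A6 = 3: row 6 has {2,4,5}; col 1 has {1,2,4,5,6}; box has {1,2,4,5,6} → only 3 remains.
D6 = 6: row 6 has {2,3,4,5}; col 4 has {1,2,3,4}; box has {2,3,4,5} → only 6 remains.
E6 = 1: row 6 has {2,3,4,5,6}; col 5 has {2,3,4,5,6}; box has {2,3,4,5,6} → only 1 remains.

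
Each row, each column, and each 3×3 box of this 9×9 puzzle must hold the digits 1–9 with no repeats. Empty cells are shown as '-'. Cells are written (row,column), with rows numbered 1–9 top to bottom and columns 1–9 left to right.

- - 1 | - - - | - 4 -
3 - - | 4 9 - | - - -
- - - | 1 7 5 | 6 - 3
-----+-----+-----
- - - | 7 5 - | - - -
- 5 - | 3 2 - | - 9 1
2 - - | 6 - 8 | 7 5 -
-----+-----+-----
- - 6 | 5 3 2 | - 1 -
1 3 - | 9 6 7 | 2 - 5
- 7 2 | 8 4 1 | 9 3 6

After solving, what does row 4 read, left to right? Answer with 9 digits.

418759362

(1,4) = 2: row 1 has {1,4}; col 4 has {1,3,4,5,6,7,8,9}; box has {1,4,5,7,9} → only 2 remains.
(1,5) = 8: row 1 has {1,2,4}; col 5 has {2,3,4,5,6,7,9}; box has {1,2,4,5,7,9} → only 8 remains.
(1,7) = 5: row 1 has {1,2,4,8}; col 7 has {2,6,7,9}; box has {3,4,6} → only 5 remains.
(2,6) = 6: row 2 has {3,4,9}; col 6 has {1,2,5,7,8}; box has {1,2,4,5,7,8,9} → only 6 remains.
(5,6) = 4: row 5 has {1,2,3,5,9}; col 6 has {1,2,5,6,7,8}; box has {2,3,5,6,7,8} → only 4 remains.
(5,7) = 8: row 5 has {1,2,3,4,5,9}; col 7 has {2,5,6,7,9}; box has {1,5,7,9} → only 8 remains.
(6,5) = 1: row 6 has {2,5,6,7,8}; col 5 has {2,3,4,5,6,7,8,9}; box has {2,3,4,5,6,7,8} → only 1 remains.
(6,9) = 4: row 6 has {1,2,5,6,7,8}; col 9 has {1,3,5,6}; box has {1,5,7,8,9} → only 4 remains.
(7,7) = 4: row 7 has {1,2,3,5,6}; col 7 has {2,5,6,7,8,9}; box has {1,2,3,5,6,9} → only 4 remains.
(8,8) = 8: row 8 has {1,2,3,5,6,7,9}; col 8 has {1,3,4,5,9}; box has {1,2,3,4,5,6,9} → only 8 remains.
(9,1) = 5: row 9 has {1,2,3,4,6,7,8,9}; col 1 has {1,2,3}; box has {1,2,3,6,7} → only 5 remains.
(1,6) = 3: row 1 has {1,2,4,5,8}; col 6 has {1,2,4,5,6,7,8}; box has {1,2,4,5,6,7,8,9} → only 3 remains.
(2,7) = 1: row 2 has {3,4,6,9}; col 7 has {2,4,5,6,7,8,9}; box has {3,4,5,6} → only 1 remains.
(3,8) = 2: row 3 has {1,3,5,6,7}; col 8 has {1,3,4,5,8,9}; box has {1,3,4,5,6} → only 2 remains.
(4,6) = 9: row 4 has {5,7}; col 6 has {1,2,3,4,5,6,7,8}; box has {1,2,3,4,5,6,7,8} → only 9 remains.
(4,7) = 3: row 4 has {5,7,9}; col 7 has {1,2,4,5,6,7,8,9}; box has {1,4,5,7,8,9} → only 3 remains.
(4,8) = 6: row 4 has {3,5,7,9}; col 8 has {1,2,3,4,5,8,9}; box has {1,3,4,5,7,8,9} → only 6 remains.
(4,9) = 2: row 4 has {3,5,6,7,9}; col 9 has {1,3,4,5,6}; box has {1,3,4,5,6,7,8,9} → only 2 remains.
(5,3) = 7: row 5 has {1,2,3,4,5,8,9}; col 3 has {1,2,6}; box has {2,5} → only 7 remains.
(6,2) = 9: row 6 has {1,2,4,5,6,7,8}; col 2 has {3,5,7}; box has {2,5,7} → only 9 remains.
(6,3) = 3: row 6 has {1,2,4,5,6,7,8,9}; col 3 has {1,2,6,7}; box has {2,5,7,9} → only 3 remains.
(7,2) = 8: row 7 has {1,2,3,4,5,6}; col 2 has {3,5,7,9}; box has {1,2,3,5,6,7} → only 8 remains.
(7,9) = 7: row 7 has {1,2,3,4,5,6,8}; col 9 has {1,2,3,4,5,6}; box has {1,2,3,4,5,6,8,9} → only 7 remains.
(8,3) = 4: row 8 has {1,2,3,5,6,7,8,9}; col 3 has {1,2,3,6,7}; box has {1,2,3,5,6,7,8} → only 4 remains.
(1,2) = 6: row 1 has {1,2,3,4,5,8}; col 2 has {3,5,7,8,9}; box has {1,3} → only 6 remains.
(1,9) = 9: row 1 has {1,2,3,4,5,6,8}; col 9 has {1,2,3,4,5,6,7}; box has {1,2,3,4,5,6} → only 9 remains.
(2,2) = 2: row 2 has {1,3,4,6,9}; col 2 has {3,5,6,7,8,9}; box has {1,3,6} → only 2 remains.
(2,8) = 7: row 2 has {1,2,3,4,6,9}; col 8 has {1,2,3,4,5,6,8,9}; box has {1,2,3,4,5,6,9} → only 7 remains.
(2,9) = 8: row 2 has {1,2,3,4,6,7,9}; col 9 has {1,2,3,4,5,6,7,9}; box has {1,2,3,4,5,6,7,9} → only 8 remains.
(3,2) = 4: row 3 has {1,2,3,5,6,7}; col 2 has {2,3,5,6,7,8,9}; box has {1,2,3,6} → only 4 remains.
(4,2) = 1: row 4 has {2,3,5,6,7,9}; col 2 has {2,3,4,5,6,7,8,9}; box has {2,3,5,7,9} → only 1 remains.
(4,3) = 8: row 4 has {1,2,3,5,6,7,9}; col 3 has {1,2,3,4,6,7}; box has {1,2,3,5,7,9} → only 8 remains.
(5,1) = 6: row 5 has {1,2,3,4,5,7,8,9}; col 1 has {1,2,3,5}; box has {1,2,3,5,7,8,9} → only 6 remains.
(7,1) = 9: row 7 has {1,2,3,4,5,6,7,8}; col 1 has {1,2,3,5,6}; box has {1,2,3,4,5,6,7,8} → only 9 remains.
(1,1) = 7: row 1 has {1,2,3,4,5,6,8,9}; col 1 has {1,2,3,5,6,9}; box has {1,2,3,4,6} → only 7 remains.
(2,3) = 5: row 2 has {1,2,3,4,6,7,8,9}; col 3 has {1,2,3,4,6,7,8}; box has {1,2,3,4,6,7} → only 5 remains.
(3,1) = 8: row 3 has {1,2,3,4,5,6,7}; col 1 has {1,2,3,5,6,7,9}; box has {1,2,3,4,5,6,7} → only 8 remains.
(3,3) = 9: row 3 has {1,2,3,4,5,6,7,8}; col 3 has {1,2,3,4,5,6,7,8}; box has {1,2,3,4,5,6,7,8} → only 9 remains.
(4,1) = 4: row 4 has {1,2,3,5,6,7,8,9}; col 1 has {1,2,3,5,6,7,8,9}; box has {1,2,3,5,6,7,8,9} → only 4 remains.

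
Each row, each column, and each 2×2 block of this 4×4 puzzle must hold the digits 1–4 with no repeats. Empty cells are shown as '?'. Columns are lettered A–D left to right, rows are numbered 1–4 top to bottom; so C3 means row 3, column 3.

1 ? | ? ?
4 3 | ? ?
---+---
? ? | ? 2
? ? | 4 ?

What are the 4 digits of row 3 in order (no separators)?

3412

B1 = 2 (sole candidate).
C1 = 3 (sole candidate).
D1 = 4 (sole candidate).
D2 = 1 (sole candidate).
A3 = 3: row 3 has {2}; col 1 has {1,4}; box has {} → only 3 remains.
C3 = 1: row 3 has {2,3}; col 3 has {3,4}; box has {2,4} → only 1 remains.
A4 = 2 (sole candidate).
B4 = 1 (sole candidate).
D4 = 3 (sole candidate).
C2 = 2 (sole candidate).
B3 = 4: row 3 has {1,2,3}; col 2 has {1,2,3}; box has {1,2,3} → only 4 remains.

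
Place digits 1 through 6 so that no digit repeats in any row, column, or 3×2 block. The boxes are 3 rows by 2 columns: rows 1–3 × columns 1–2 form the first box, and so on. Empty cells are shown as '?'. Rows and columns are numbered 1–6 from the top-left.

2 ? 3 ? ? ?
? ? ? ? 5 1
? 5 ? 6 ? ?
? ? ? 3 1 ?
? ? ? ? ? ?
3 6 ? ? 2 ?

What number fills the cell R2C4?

4

R1C4 = 5: in row 1, 5 can only go here (every other open cell in that row sees a 5).
R1C2 = 1: in row 1, 1 can only go here (every other open cell in that row sees a 1).
R3C1 = 4: row 3 has {5,6}; col 1 has {2,3}; box has {1,2,5} → only 4 remains.
R3C5 = 3: row 3 has {4,5,6}; col 5 has {1,2,5}; box has {1,5} → only 3 remains.
R3C6 = 2: row 3 has {3,4,5,6}; col 6 has {1}; box has {1,3,5} → only 2 remains.
R4C1 = 5: row 4 has {1,3}; col 1 has {2,3,4}; box has {3,6} → only 5 remains.
R5C1 = 1: row 5 has {}; col 1 has {2,3,4,5}; box has {3,5,6} → only 1 remains.
R2C1 = 6: row 2 has {1,5}; col 1 has {1,2,3,4,5}; box has {1,2,4,5} → only 6 remains.
R2C2 = 3: row 2 has {1,5,6}; col 2 has {1,5,6}; box has {1,2,4,5,6} → only 3 remains.
R3C3 = 1: row 3 has {2,3,4,5,6}; col 3 has {3}; box has {3,5,6} → only 1 remains.
R5C6 = 3: in row 5, 3 can only go here (every other open cell in that row sees a 3).
R5C3 = 5: in row 5, 5 can only go here (every other open cell in that row sees a 5).
R6C3 = 4: row 6 has {2,3,6}; col 3 has {1,3,5}; box has {3,5} → only 4 remains.
R6C4 = 1: row 6 has {2,3,4,6}; col 4 has {3,5,6}; box has {3,4,5} → only 1 remains.
R6C6 = 5: row 6 has {1,2,3,4,6}; col 6 has {1,2,3}; box has {1,2,3} → only 5 remains.
R2C3 = 2: row 2 has {1,3,5,6}; col 3 has {1,3,4,5}; box has {1,3,5,6} → only 2 remains.
R2C4 = 4: row 2 has {1,2,3,5,6}; col 4 has {1,3,5,6}; box has {1,2,3,5,6} → only 4 remains.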